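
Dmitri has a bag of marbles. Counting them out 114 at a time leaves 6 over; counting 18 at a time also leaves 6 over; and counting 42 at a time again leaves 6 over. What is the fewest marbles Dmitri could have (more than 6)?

N − 6 must be a common multiple of 114, 18, and 42.
114 = 2 × 3 × 19
18 = 2 × 3^2
42 = 2 × 3 × 7
LCM(114, 18, 42) = 2 × 3^2 × 7 × 19 = 2394.
Smallest N > 6 is LCM + 6 = 2394 + 6 = 2400.

2400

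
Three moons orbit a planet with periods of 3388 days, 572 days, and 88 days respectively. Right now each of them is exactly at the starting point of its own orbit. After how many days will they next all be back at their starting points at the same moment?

88088 days

The first simultaneous occurrence is after LCM of the individual periods.
3388 = 2^2 × 7 × 11^2
572 = 2^2 × 11 × 13
88 = 2^3 × 11
LCM(3388, 572, 88) = 2^3 × 7 × 11^2 × 13 = 88088.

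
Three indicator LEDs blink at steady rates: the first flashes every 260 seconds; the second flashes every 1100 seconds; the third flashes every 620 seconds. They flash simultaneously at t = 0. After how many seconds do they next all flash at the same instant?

We need the least common multiple of the intervals.
260 = 2^2 × 5 × 13
1100 = 2^2 × 5^2 × 11
620 = 2^2 × 5 × 31
LCM(260, 1100, 620) = 2^2 × 5^2 × 11 × 13 × 31 = 443300.

443300 seconds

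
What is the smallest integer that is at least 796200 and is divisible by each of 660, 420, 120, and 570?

877800

The integer must be a common multiple of 660, 420, 120, and 570, so a multiple of their LCM.
660 = 2^2 × 3 × 5 × 11
420 = 2^2 × 3 × 5 × 7
120 = 2^3 × 3 × 5
570 = 2 × 3 × 5 × 19
LCM(660, 420, 120, 570) = 2^3 × 3 × 5 × 7 × 11 × 19 = 175560.
Smallest multiple of 175560 that is ≥ 796200: ⌈796200/175560⌉ × 175560 = 5 × 175560 = 877800.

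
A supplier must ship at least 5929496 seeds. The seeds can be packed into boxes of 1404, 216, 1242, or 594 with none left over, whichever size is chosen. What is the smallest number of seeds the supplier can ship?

The number of seeds must be a common multiple of 1404, 216, 1242, and 594, so a multiple of their LCM.
1404 = 2^2 × 3^3 × 13
216 = 2^3 × 3^3
1242 = 2 × 3^3 × 23
594 = 2 × 3^3 × 11
LCM(1404, 216, 1242, 594) = 2^3 × 3^3 × 11 × 13 × 23 = 710424.
Smallest multiple of 710424 that is ≥ 5929496: ⌈5929496/710424⌉ × 710424 = 9 × 710424 = 6393816.

6393816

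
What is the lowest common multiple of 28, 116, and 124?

28 = 2^2 × 7
116 = 2^2 × 29
124 = 2^2 × 31
LCM(28, 116, 124) = 2^2 × 7 × 29 × 31 = 25172.

25172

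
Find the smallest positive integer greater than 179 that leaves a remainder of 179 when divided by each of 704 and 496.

N − 179 must be a common multiple of 704 and 496.
704 = 2^6 × 11
496 = 2^4 × 31
LCM(704, 496) = 2^6 × 11 × 31 = 21824.
Smallest N > 179 is LCM + 179 = 21824 + 179 = 22003.

22003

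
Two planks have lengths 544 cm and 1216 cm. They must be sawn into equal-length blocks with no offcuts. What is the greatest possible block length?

32 cm

By the Euclidean algorithm:
1216 = 2 × 544 + 128
544 = 4 × 128 + 32
128 = 4 × 32 + 0
gcd(544, 1216) = 32.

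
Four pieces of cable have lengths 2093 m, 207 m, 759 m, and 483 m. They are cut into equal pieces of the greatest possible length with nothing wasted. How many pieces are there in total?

154

Piece length = gcd(2093, 207, 759, 483).
2093 = 7 × 13 × 23
207 = 3^2 × 23
759 = 3 × 11 × 23
483 = 3 × 7 × 23
gcd(2093, 207, 759, 483) = 23.
Total pieces = 2093/23 + 207/23 + 759/23 + 483/23 = 91 + 9 + 33 + 21 = 154.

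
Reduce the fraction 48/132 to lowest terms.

48 = 2^4 × 3
132 = 2^2 × 3 × 11
gcd(48, 132) = 2^2 × 3 = 12.
Divide numerator and denominator by 12: 48/132 = 4/11.

4/11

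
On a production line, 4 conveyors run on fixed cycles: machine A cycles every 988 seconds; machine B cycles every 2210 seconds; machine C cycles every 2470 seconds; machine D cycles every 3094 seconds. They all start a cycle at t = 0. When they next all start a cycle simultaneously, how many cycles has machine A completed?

They are all back at their starting positions together after one LCM of the periods.
988 = 2^2 × 13 × 19
2210 = 2 × 5 × 13 × 17
2470 = 2 × 5 × 13 × 19
3094 = 2 × 7 × 13 × 17
LCM(988, 2210, 2470, 3094) = 2^2 × 5 × 7 × 13 × 17 × 19 = 587860.
Cycles for period 988: 587860 / 988 = 595.

595 cycles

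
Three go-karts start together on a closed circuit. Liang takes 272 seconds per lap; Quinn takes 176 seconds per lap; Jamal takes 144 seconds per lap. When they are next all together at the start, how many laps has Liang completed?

99 laps

The first common completion time is the LCM of the periods.
272 = 2^4 × 17
176 = 2^4 × 11
144 = 2^4 × 3^2
LCM(272, 176, 144) = 2^4 × 3^2 × 11 × 17 = 26928.
Laps for period 272: 26928 / 272 = 99.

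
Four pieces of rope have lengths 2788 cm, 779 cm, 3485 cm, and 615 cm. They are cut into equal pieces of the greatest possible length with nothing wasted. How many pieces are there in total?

187

Piece length = gcd(2788, 779, 3485, 615).
2788 = 2^2 × 17 × 41
779 = 19 × 41
3485 = 5 × 17 × 41
615 = 3 × 5 × 41
gcd(2788, 779, 3485, 615) = 41.
Total pieces = 2788/41 + 779/41 + 3485/41 + 615/41 = 68 + 19 + 85 + 15 = 187.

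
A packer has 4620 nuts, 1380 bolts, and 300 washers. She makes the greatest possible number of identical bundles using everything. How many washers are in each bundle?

5

Number of bundles = gcd(4620, 1380, 300).
4620 = 2^2 × 3 × 5 × 7 × 11
1380 = 2^2 × 3 × 5 × 23
300 = 2^2 × 3 × 5^2
gcd(4620, 1380, 300) = 2^2 × 3 × 5 = 60.
washers per bundle = 300 / 60 = 5.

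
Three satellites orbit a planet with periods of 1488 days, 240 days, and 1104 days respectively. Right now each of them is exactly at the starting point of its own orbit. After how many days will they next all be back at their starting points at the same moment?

171120 days

The first simultaneous occurrence is after LCM of the individual periods.
1488 = 2^4 × 3 × 31
240 = 2^4 × 3 × 5
1104 = 2^4 × 3 × 23
LCM(1488, 240, 1104) = 2^4 × 3 × 5 × 23 × 31 = 171120.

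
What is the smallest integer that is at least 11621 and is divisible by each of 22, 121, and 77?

The integer must be a common multiple of 22, 121, and 77, so a multiple of their LCM.
22 = 2 × 11
121 = 11^2
77 = 7 × 11
LCM(22, 121, 77) = 2 × 7 × 11^2 = 1694.
Smallest multiple of 1694 that is ≥ 11621: ⌈11621/1694⌉ × 1694 = 7 × 1694 = 11858.

11858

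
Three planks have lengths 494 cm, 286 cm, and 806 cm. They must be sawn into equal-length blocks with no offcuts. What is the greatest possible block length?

26 cm

The block length must divide every plank, so the greatest is gcd(494, 286, 806).
494 = 2 × 13 × 19
286 = 2 × 11 × 13
806 = 2 × 13 × 31
gcd(494, 286, 806) = 2 × 13 = 26.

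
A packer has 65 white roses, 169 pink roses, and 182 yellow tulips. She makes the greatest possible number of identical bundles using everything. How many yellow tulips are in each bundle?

14

Number of bundles = gcd(65, 169, 182).
65 = 5 × 13
169 = 13^2
182 = 2 × 7 × 13
gcd(65, 169, 182) = 13.
yellow tulips per bundle = 182 / 13 = 14.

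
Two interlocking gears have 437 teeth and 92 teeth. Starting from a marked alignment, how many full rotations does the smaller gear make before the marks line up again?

19 rotations

The first common completion time is the LCM of the periods.
437 = 19 × 23
92 = 2^2 × 23
LCM(437, 92) = 2^2 × 19 × 23 = 1748.
Rotations for period 92: 1748 / 92 = 19.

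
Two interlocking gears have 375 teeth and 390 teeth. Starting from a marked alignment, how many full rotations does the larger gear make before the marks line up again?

25 rotations

They are all back at their starting positions together after one LCM of the periods.
375 = 3 × 5^3
390 = 2 × 3 × 5 × 13
LCM(375, 390) = 2 × 3 × 5^3 × 13 = 9750.
Rotations for period 390: 9750 / 390 = 25.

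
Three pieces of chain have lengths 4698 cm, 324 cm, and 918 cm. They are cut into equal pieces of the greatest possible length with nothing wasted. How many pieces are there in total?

110

Piece length = gcd(4698, 324, 918).
4698 = 2 × 3^4 × 29
324 = 2^2 × 3^4
918 = 2 × 3^3 × 17
gcd(4698, 324, 918) = 2 × 3^3 = 54.
Total pieces = 4698/54 + 324/54 + 918/54 = 87 + 6 + 17 = 110.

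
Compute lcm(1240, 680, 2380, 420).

442680

1240 = 2^3 × 5 × 31
680 = 2^3 × 5 × 17
2380 = 2^2 × 5 × 7 × 17
420 = 2^2 × 3 × 5 × 7
LCM(1240, 680, 2380, 420) = 2^3 × 3 × 5 × 7 × 17 × 31 = 442680.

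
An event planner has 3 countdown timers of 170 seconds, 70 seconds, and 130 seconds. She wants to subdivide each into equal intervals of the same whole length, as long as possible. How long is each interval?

10 seconds

The interval must divide each timer length; the longest such is the gcd.
170 = 2 × 5 × 17
70 = 2 × 5 × 7
130 = 2 × 5 × 13
gcd(170, 70, 130) = 2 × 5 = 10.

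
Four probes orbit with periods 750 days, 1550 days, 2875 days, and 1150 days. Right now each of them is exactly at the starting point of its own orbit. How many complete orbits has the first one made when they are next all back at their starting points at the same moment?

713 orbits

The first common completion time is the LCM of the periods.
750 = 2 × 3 × 5^3
1550 = 2 × 5^2 × 31
2875 = 5^3 × 23
1150 = 2 × 5^2 × 23
LCM(750, 1550, 2875, 1150) = 2 × 3 × 5^3 × 23 × 31 = 534750.
Orbits for period 750: 534750 / 750 = 713.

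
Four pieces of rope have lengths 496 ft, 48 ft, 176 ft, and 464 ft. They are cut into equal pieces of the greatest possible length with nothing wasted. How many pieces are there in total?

Piece length = gcd(496, 48, 176, 464).
496 = 2^4 × 31
48 = 2^4 × 3
176 = 2^4 × 11
464 = 2^4 × 29
gcd(496, 48, 176, 464) = 2^4 = 16.
Total pieces = 496/16 + 48/16 + 176/16 + 464/16 = 31 + 3 + 11 + 29 = 74.

74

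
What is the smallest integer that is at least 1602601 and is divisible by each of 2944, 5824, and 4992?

1607424

The integer must be a common multiple of 2944, 5824, and 4992, so a multiple of their LCM.
2944 = 2^7 × 23
5824 = 2^6 × 7 × 13
4992 = 2^7 × 3 × 13
LCM(2944, 5824, 4992) = 2^7 × 3 × 7 × 13 × 23 = 803712.
Smallest multiple of 803712 that is ≥ 1602601: ⌈1602601/803712⌉ × 803712 = 2 × 803712 = 1607424.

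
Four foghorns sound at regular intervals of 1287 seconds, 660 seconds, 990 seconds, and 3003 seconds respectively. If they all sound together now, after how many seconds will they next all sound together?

They coincide at every common multiple of the periods; the first is the LCM.
1287 = 3^2 × 11 × 13
660 = 2^2 × 3 × 5 × 11
990 = 2 × 3^2 × 5 × 11
3003 = 3 × 7 × 11 × 13
LCM(1287, 660, 990, 3003) = 2^2 × 3^2 × 5 × 7 × 11 × 13 = 180180.

180180 seconds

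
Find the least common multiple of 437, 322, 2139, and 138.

437 = 19 × 23
322 = 2 × 7 × 23
2139 = 3 × 23 × 31
138 = 2 × 3 × 23
LCM(437, 322, 2139, 138) = 2 × 3 × 7 × 19 × 23 × 31 = 568974.

568974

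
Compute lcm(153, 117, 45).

153 = 3^2 × 17
117 = 3^2 × 13
45 = 3^2 × 5
LCM(153, 117, 45) = 3^2 × 5 × 13 × 17 = 9945.

9945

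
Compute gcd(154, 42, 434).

154 = 2 × 7 × 11
42 = 2 × 3 × 7
434 = 2 × 7 × 31
gcd(154, 42, 434) = 2 × 7 = 14.

14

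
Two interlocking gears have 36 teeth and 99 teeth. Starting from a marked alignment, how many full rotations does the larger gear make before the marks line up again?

4 rotations

The first common completion time is the LCM of the periods.
36 = 2^2 × 3^2
99 = 3^2 × 11
LCM(36, 99) = 2^2 × 3^2 × 11 = 396.
Rotations for period 99: 396 / 99 = 4.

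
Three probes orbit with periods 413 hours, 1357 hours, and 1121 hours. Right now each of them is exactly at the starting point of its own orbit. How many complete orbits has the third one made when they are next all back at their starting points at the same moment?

All finish a whole number of cycles simultaneously at t = LCM of the periods.
413 = 7 × 59
1357 = 23 × 59
1121 = 19 × 59
LCM(413, 1357, 1121) = 7 × 19 × 23 × 59 = 180481.
Orbits for period 1121: 180481 / 1121 = 161.

161 orbits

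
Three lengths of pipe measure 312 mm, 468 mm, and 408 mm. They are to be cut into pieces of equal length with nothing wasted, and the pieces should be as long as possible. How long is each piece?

The greatest length dividing all of 312, 468, and 408 is their gcd.
312 = 2^3 × 3 × 13
468 = 2^2 × 3^2 × 13
408 = 2^3 × 3 × 17
gcd(312, 468, 408) = 2^2 × 3 = 12.

12 mm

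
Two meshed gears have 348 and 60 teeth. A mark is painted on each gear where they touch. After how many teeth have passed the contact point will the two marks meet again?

We need the least common multiple of the intervals.
348 = 2^2 × 3 × 29
60 = 2^2 × 3 × 5
LCM(348, 60) = 2^2 × 3 × 5 × 29 = 1740.

1740 teeth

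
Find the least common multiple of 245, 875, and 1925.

245 = 5 × 7^2
875 = 5^3 × 7
1925 = 5^2 × 7 × 11
LCM(245, 875, 1925) = 5^3 × 7^2 × 11 = 67375.

67375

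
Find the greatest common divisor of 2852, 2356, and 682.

2852 = 2^2 × 23 × 31
2356 = 2^2 × 19 × 31
682 = 2 × 11 × 31
gcd(2852, 2356, 682) = 2 × 31 = 62.

62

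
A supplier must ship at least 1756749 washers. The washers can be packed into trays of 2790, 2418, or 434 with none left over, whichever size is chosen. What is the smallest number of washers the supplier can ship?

The number of washers must be a common multiple of 2790, 2418, and 434, so a multiple of their LCM.
2790 = 2 × 3^2 × 5 × 31
2418 = 2 × 3 × 13 × 31
434 = 2 × 7 × 31
LCM(2790, 2418, 434) = 2 × 3^2 × 5 × 7 × 13 × 31 = 253890.
Smallest multiple of 253890 that is ≥ 1756749: ⌈1756749/253890⌉ × 253890 = 7 × 253890 = 1777230.

1777230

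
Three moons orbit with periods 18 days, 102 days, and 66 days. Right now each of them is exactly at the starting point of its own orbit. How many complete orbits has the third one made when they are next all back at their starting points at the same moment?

51 orbits

The first common completion time is the LCM of the periods.
18 = 2 × 3^2
102 = 2 × 3 × 17
66 = 2 × 3 × 11
LCM(18, 102, 66) = 2 × 3^2 × 11 × 17 = 3366.
Orbits for period 66: 3366 / 66 = 51.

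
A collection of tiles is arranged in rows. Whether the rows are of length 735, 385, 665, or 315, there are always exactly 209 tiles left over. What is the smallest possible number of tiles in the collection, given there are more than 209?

461054

N − 209 must be a common multiple of 735, 385, 665, and 315.
735 = 3 × 5 × 7^2
385 = 5 × 7 × 11
665 = 5 × 7 × 19
315 = 3^2 × 5 × 7
LCM(735, 385, 665, 315) = 3^2 × 5 × 7^2 × 11 × 19 = 460845.
Smallest N > 209 is LCM + 209 = 460845 + 209 = 461054.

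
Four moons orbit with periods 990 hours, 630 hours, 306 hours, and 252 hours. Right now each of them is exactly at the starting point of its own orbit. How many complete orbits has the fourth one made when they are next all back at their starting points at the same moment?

The first common completion time is the LCM of the periods.
990 = 2 × 3^2 × 5 × 11
630 = 2 × 3^2 × 5 × 7
306 = 2 × 3^2 × 17
252 = 2^2 × 3^2 × 7
LCM(990, 630, 306, 252) = 2^2 × 3^2 × 5 × 7 × 11 × 17 = 235620.
Orbits for period 252: 235620 / 252 = 935.

935 orbits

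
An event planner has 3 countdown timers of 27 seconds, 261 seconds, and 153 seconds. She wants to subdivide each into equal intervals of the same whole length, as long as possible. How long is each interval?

9 seconds

The interval must divide each timer length; the longest such is the gcd.
27 = 3^3
261 = 3^2 × 29
153 = 3^2 × 17
gcd(27, 261, 153) = 3^2 = 9.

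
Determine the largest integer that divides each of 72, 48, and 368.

72 = 2^3 × 3^2
48 = 2^4 × 3
368 = 2^4 × 23
gcd(72, 48, 368) = 2^3 = 8.

8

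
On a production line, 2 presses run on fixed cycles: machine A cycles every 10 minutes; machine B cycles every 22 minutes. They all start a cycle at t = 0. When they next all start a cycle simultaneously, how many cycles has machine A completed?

All finish a whole number of cycles simultaneously at t = LCM of the periods.
10 = 2 × 5
22 = 2 × 11
LCM(10, 22) = 2 × 5 × 11 = 110.
Cycles for period 10: 110 / 10 = 11.

11 cycles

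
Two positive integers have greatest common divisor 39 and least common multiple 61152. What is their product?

2384928

For any two positive integers, gcd × lcm = product = 39 × 61152 = 2384928.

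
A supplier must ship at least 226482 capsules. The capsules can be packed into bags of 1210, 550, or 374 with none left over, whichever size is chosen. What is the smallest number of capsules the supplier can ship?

308550

The number of capsules must be a common multiple of 1210, 550, and 374, so a multiple of their LCM.
1210 = 2 × 5 × 11^2
550 = 2 × 5^2 × 11
374 = 2 × 11 × 17
LCM(1210, 550, 374) = 2 × 5^2 × 11^2 × 17 = 102850.
Smallest multiple of 102850 that is ≥ 226482: ⌈226482/102850⌉ × 102850 = 3 × 102850 = 308550.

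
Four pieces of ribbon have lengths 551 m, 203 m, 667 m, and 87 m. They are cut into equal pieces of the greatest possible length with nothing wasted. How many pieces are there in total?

Piece length = gcd(551, 203, 667, 87).
551 = 19 × 29
203 = 7 × 29
667 = 23 × 29
87 = 3 × 29
gcd(551, 203, 667, 87) = 29.
Total pieces = 551/29 + 203/29 + 667/29 + 87/29 = 19 + 7 + 23 + 3 = 52.

52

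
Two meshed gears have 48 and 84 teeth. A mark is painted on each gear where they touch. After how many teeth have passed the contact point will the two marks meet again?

336 teeth

They coincide at every common multiple of the periods; the first is the LCM.
48 = 2^4 × 3
84 = 2^2 × 3 × 7
LCM(48, 84) = 2^4 × 3 × 7 = 336.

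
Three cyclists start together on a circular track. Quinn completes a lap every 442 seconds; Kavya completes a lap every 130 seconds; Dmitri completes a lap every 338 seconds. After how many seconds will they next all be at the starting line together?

We need the least common multiple of the intervals.
442 = 2 × 13 × 17
130 = 2 × 5 × 13
338 = 2 × 13^2
LCM(442, 130, 338) = 2 × 5 × 13^2 × 17 = 28730.

28730 seconds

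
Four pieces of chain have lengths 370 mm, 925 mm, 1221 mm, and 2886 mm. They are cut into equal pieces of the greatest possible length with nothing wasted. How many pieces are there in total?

146

Piece length = gcd(370, 925, 1221, 2886).
370 = 2 × 5 × 37
925 = 5^2 × 37
1221 = 3 × 11 × 37
2886 = 2 × 3 × 13 × 37
gcd(370, 925, 1221, 2886) = 37.
Total pieces = 370/37 + 925/37 + 1221/37 + 2886/37 = 10 + 25 + 33 + 78 = 146.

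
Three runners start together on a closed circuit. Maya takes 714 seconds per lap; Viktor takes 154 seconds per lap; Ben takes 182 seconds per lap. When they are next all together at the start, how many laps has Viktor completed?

663 laps

All finish a whole number of cycles simultaneously at t = LCM of the periods.
714 = 2 × 3 × 7 × 17
154 = 2 × 7 × 11
182 = 2 × 7 × 13
LCM(714, 154, 182) = 2 × 3 × 7 × 11 × 13 × 17 = 102102.
Laps for period 154: 102102 / 154 = 663.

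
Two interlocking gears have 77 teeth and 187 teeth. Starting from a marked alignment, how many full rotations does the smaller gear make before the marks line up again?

17 rotations

The first common completion time is the LCM of the periods.
77 = 7 × 11
187 = 11 × 17
LCM(77, 187) = 7 × 11 × 17 = 1309.
Rotations for period 77: 1309 / 77 = 17.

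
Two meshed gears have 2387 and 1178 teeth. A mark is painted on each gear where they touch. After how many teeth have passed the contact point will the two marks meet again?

The first simultaneous occurrence is after LCM of the individual periods.
2387 = 7 × 11 × 31
1178 = 2 × 19 × 31
LCM(2387, 1178) = 2 × 7 × 11 × 19 × 31 = 90706.

90706 teeth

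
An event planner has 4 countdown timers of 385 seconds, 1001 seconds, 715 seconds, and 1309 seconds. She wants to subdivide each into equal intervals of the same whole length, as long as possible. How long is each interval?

11 seconds

The interval must divide each timer length; the longest such is the gcd.
385 = 5 × 7 × 11
1001 = 7 × 11 × 13
715 = 5 × 11 × 13
1309 = 7 × 11 × 17
gcd(385, 1001, 715, 1309) = 11.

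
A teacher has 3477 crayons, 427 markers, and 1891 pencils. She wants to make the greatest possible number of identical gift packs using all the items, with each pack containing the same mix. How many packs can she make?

61 packs

The pack count must divide each quantity, so the greatest is gcd(3477, 427, 1891).
3477 = 3 × 19 × 61
427 = 7 × 61
1891 = 31 × 61
gcd(3477, 427, 1891) = 61.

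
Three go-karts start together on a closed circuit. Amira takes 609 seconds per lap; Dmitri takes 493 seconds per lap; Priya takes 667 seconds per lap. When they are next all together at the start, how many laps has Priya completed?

The first common completion time is the LCM of the periods.
609 = 3 × 7 × 29
493 = 17 × 29
667 = 23 × 29
LCM(609, 493, 667) = 3 × 7 × 17 × 23 × 29 = 238119.
Laps for period 667: 238119 / 667 = 357.

357 laps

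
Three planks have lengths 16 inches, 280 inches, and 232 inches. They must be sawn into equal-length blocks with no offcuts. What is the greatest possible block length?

The block length must divide every plank, so the greatest is gcd(16, 280, 232).
16 = 2^4
280 = 2^3 × 5 × 7
232 = 2^3 × 29
gcd(16, 280, 232) = 2^3 = 8.

8 inches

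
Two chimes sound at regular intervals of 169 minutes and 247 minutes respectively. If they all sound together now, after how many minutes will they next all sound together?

3211 minutes

They coincide at every common multiple of the periods; the first is the LCM.
169 = 13^2
247 = 13 × 19
LCM(169, 247) = 13^2 × 19 = 3211.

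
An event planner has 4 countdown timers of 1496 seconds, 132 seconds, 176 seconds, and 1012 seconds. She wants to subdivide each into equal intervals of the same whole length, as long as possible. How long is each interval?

44 seconds

The interval must divide each timer length; the longest such is the gcd.
1496 = 2^3 × 11 × 17
132 = 2^2 × 3 × 11
176 = 2^4 × 11
1012 = 2^2 × 11 × 23
gcd(1496, 132, 176, 1012) = 2^2 × 11 = 44.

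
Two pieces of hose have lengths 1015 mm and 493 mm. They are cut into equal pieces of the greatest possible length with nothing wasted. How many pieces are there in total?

52

Piece length = gcd(1015, 493).
1015 = 5 × 7 × 29
493 = 17 × 29
gcd(1015, 493) = 29.
Total pieces = 1015/29 + 493/29 = 35 + 17 = 52.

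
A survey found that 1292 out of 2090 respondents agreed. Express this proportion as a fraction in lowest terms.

1292 = 2^2 × 17 × 19
2090 = 2 × 5 × 11 × 19
gcd(1292, 2090) = 2 × 19 = 38.
Divide numerator and denominator by 38: 1292/2090 = 34/55.

34/55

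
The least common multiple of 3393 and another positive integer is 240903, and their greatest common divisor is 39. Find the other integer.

2769

gcd × lcm = product of the two integers, so the other integer is (39 × 240903) / 3393 = 2769.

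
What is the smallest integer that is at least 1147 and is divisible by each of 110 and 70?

The integer must be a common multiple of 110 and 70, so a multiple of their LCM.
110 = 2 × 5 × 11
70 = 2 × 5 × 7
LCM(110, 70) = 2 × 5 × 7 × 11 = 770.
Smallest multiple of 770 that is ≥ 1147: ⌈1147/770⌉ × 770 = 2 × 770 = 1540.

1540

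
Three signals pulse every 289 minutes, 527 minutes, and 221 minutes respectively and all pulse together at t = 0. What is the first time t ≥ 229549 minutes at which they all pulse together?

232934 minutes

Joint pulses occur at multiples of LCM(289, 527, 221).
289 = 17^2
527 = 17 × 31
221 = 13 × 17
LCM(289, 527, 221) = 13 × 17^2 × 31 = 116467.
Smallest multiple of 116467 that is ≥ 229549: ⌈229549/116467⌉ × 116467 = 2 × 116467 = 232934.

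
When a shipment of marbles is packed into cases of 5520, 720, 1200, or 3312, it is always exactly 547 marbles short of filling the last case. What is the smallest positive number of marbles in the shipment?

82253

Being 547 short of a full case of size k means N ≡ −547 (mod k), i.e. N + 547 is a multiple of each size.
5520 = 2^4 × 3 × 5 × 23
720 = 2^4 × 3^2 × 5
1200 = 2^4 × 3 × 5^2
3312 = 2^4 × 3^2 × 23
LCM(5520, 720, 1200, 3312) = 2^4 × 3^2 × 5^2 × 23 = 82800.
Smallest positive N is 82800 − 547 = 82253.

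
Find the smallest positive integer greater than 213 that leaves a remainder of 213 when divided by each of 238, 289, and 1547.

N − 213 must be a common multiple of 238, 289, and 1547.
238 = 2 × 7 × 17
289 = 17^2
1547 = 7 × 13 × 17
LCM(238, 289, 1547) = 2 × 7 × 13 × 17^2 = 52598.
Smallest N > 213 is LCM + 213 = 52598 + 213 = 52811.

52811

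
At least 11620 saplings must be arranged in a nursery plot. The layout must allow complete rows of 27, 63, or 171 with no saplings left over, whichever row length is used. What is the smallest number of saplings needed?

The number of saplings must be a common multiple of 27, 63, and 171, so a multiple of their LCM.
27 = 3^3
63 = 3^2 × 7
171 = 3^2 × 19
LCM(27, 63, 171) = 3^3 × 7 × 19 = 3591.
Smallest multiple of 3591 that is ≥ 11620: ⌈11620/3591⌉ × 3591 = 4 × 3591 = 14364.

14364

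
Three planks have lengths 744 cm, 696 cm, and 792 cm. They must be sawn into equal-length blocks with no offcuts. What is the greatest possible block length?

The block length must divide every plank, so the greatest is gcd(744, 696, 792).
744 = 2^3 × 3 × 31
696 = 2^3 × 3 × 29
792 = 2^3 × 3^2 × 11
gcd(744, 696, 792) = 2^3 × 3 = 24.

24 cm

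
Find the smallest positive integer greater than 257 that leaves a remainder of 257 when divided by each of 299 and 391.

5340

N − 257 must be a common multiple of 299 and 391.
299 = 13 × 23
391 = 17 × 23
LCM(299, 391) = 13 × 17 × 23 = 5083.
Smallest N > 257 is LCM + 257 = 5083 + 257 = 5340.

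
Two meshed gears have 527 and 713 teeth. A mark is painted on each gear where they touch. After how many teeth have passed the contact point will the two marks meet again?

The first simultaneous occurrence is after LCM of the individual periods.
527 = 17 × 31
713 = 23 × 31
LCM(527, 713) = 17 × 23 × 31 = 12121.

12121 teeth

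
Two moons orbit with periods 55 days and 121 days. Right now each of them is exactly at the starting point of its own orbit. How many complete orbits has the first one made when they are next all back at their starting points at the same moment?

The first common completion time is the LCM of the periods.
55 = 5 × 11
121 = 11^2
LCM(55, 121) = 5 × 11^2 = 605.
Orbits for period 55: 605 / 55 = 11.

11 orbits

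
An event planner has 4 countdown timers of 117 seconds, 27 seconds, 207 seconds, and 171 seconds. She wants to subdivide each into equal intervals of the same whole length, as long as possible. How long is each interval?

9 seconds

The interval must divide each timer length; the longest such is the gcd.
117 = 3^2 × 13
27 = 3^3
207 = 3^2 × 23
171 = 3^2 × 19
gcd(117, 27, 207, 171) = 3^2 = 9.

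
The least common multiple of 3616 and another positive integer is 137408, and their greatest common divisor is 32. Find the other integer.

gcd × lcm = product of the two integers, so the other integer is (32 × 137408) / 3616 = 1216.

1216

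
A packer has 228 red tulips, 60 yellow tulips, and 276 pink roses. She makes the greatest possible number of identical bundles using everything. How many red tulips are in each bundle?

Number of bundles = gcd(228, 60, 276).
228 = 2^2 × 3 × 19
60 = 2^2 × 3 × 5
276 = 2^2 × 3 × 23
gcd(228, 60, 276) = 2^2 × 3 = 12.
red tulips per bundle = 228 / 12 = 19.

19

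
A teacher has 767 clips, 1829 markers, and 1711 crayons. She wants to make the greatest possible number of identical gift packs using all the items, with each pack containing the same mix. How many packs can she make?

The pack count must divide each quantity, so the greatest is gcd(767, 1829, 1711).
767 = 13 × 59
1829 = 31 × 59
1711 = 29 × 59
gcd(767, 1829, 1711) = 59.

59 packs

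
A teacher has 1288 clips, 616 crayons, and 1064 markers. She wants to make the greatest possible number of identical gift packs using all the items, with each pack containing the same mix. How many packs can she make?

The pack count must divide each quantity, so the greatest is gcd(1288, 616, 1064).
1288 = 2^3 × 7 × 23
616 = 2^3 × 7 × 11
1064 = 2^3 × 7 × 19
gcd(1288, 616, 1064) = 2^3 × 7 = 56.

56 packs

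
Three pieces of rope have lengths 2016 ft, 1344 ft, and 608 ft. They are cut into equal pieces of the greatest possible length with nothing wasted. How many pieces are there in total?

Piece length = gcd(2016, 1344, 608).
2016 = 2^5 × 3^2 × 7
1344 = 2^6 × 3 × 7
608 = 2^5 × 19
gcd(2016, 1344, 608) = 2^5 = 32.
Total pieces = 2016/32 + 1344/32 + 608/32 = 63 + 42 + 19 = 124.

124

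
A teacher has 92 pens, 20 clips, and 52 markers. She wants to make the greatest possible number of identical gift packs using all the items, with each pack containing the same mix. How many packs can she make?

The pack count must divide each quantity, so the greatest is gcd(92, 20, 52).
92 = 2^2 × 23
20 = 2^2 × 5
52 = 2^2 × 13
gcd(92, 20, 52) = 2^2 = 4.

4 packs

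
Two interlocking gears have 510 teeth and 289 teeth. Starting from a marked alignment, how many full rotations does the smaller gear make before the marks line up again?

30 rotations

They are all back at their starting positions together after one LCM of the periods.
510 = 2 × 3 × 5 × 17
289 = 17^2
LCM(510, 289) = 2 × 3 × 5 × 17^2 = 8670.
Rotations for period 289: 8670 / 289 = 30.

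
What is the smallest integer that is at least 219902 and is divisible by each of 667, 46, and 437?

228114

The integer must be a common multiple of 667, 46, and 437, so a multiple of their LCM.
667 = 23 × 29
46 = 2 × 23
437 = 19 × 23
LCM(667, 46, 437) = 2 × 19 × 23 × 29 = 25346.
Smallest multiple of 25346 that is ≥ 219902: ⌈219902/25346⌉ × 25346 = 9 × 25346 = 228114.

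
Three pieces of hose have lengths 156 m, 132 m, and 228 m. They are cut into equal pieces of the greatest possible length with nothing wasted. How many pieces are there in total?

43

Piece length = gcd(156, 132, 228).
156 = 2^2 × 3 × 13
132 = 2^2 × 3 × 11
228 = 2^2 × 3 × 19
gcd(156, 132, 228) = 2^2 × 3 = 12.
Total pieces = 156/12 + 132/12 + 228/12 = 13 + 11 + 19 = 43.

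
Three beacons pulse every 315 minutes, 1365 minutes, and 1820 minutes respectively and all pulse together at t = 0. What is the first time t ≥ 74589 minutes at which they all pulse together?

Joint pulses occur at multiples of LCM(315, 1365, 1820).
315 = 3^2 × 5 × 7
1365 = 3 × 5 × 7 × 13
1820 = 2^2 × 5 × 7 × 13
LCM(315, 1365, 1820) = 2^2 × 3^2 × 5 × 7 × 13 = 16380.
Smallest multiple of 16380 that is ≥ 74589: ⌈74589/16380⌉ × 16380 = 5 × 16380 = 81900.

81900 minutes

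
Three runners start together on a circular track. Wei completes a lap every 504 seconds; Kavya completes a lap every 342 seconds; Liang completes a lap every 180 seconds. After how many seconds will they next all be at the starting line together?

47880 seconds

They coincide at every common multiple of the periods; the first is the LCM.
504 = 2^3 × 3^2 × 7
342 = 2 × 3^2 × 19
180 = 2^2 × 3^2 × 5
LCM(504, 342, 180) = 2^3 × 3^2 × 5 × 7 × 19 = 47880.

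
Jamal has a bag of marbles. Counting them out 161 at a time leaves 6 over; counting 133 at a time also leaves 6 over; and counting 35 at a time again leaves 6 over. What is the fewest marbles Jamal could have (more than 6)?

15301

N − 6 must be a common multiple of 161, 133, and 35.
161 = 7 × 23
133 = 7 × 19
35 = 5 × 7
LCM(161, 133, 35) = 5 × 7 × 19 × 23 = 15295.
Smallest N > 6 is LCM + 6 = 15295 + 6 = 15301.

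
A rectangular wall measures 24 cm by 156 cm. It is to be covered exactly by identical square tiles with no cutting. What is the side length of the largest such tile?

The tile side must divide both 24 and 156, so the largest is their gcd.
24 = 2^3 × 3
156 = 2^2 × 3 × 13
gcd(24, 156) = 2^2 × 3 = 12.

12 cm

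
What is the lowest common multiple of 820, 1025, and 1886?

94300

820 = 2^2 × 5 × 41
1025 = 5^2 × 41
1886 = 2 × 23 × 41
LCM(820, 1025, 1886) = 2^2 × 5^2 × 23 × 41 = 94300.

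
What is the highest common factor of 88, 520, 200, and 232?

88 = 2^3 × 11
520 = 2^3 × 5 × 13
200 = 2^3 × 5^2
232 = 2^3 × 29
gcd(88, 520, 200, 232) = 2^3 = 8.

8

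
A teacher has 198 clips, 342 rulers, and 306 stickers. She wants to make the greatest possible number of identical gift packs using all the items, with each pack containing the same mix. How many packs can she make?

The pack count must divide each quantity, so the greatest is gcd(198, 342, 306).
198 = 2 × 3^2 × 11
342 = 2 × 3^2 × 19
306 = 2 × 3^2 × 17
gcd(198, 342, 306) = 2 × 3^2 = 18.

18 packs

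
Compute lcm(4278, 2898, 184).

359352

4278 = 2 × 3 × 23 × 31
2898 = 2 × 3^2 × 7 × 23
184 = 2^3 × 23
LCM(4278, 2898, 184) = 2^3 × 3^2 × 7 × 23 × 31 = 359352.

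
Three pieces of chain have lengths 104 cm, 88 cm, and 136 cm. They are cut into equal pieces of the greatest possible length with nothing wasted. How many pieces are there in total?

41

Piece length = gcd(104, 88, 136).
104 = 2^3 × 13
88 = 2^3 × 11
136 = 2^3 × 17
gcd(104, 88, 136) = 2^3 = 8.
Total pieces = 104/8 + 88/8 + 136/8 = 13 + 11 + 17 = 41.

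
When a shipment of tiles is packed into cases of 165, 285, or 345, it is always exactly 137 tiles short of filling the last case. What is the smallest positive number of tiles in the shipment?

Being 137 short of a full case of size k means N ≡ −137 (mod k), i.e. N + 137 is a multiple of each size.
165 = 3 × 5 × 11
285 = 3 × 5 × 19
345 = 3 × 5 × 23
LCM(165, 285, 345) = 3 × 5 × 11 × 19 × 23 = 72105.
Smallest positive N is 72105 − 137 = 71968.

71968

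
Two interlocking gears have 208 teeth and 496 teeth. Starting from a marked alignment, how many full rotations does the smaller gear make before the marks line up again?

31 rotations

All finish a whole number of cycles simultaneously at t = LCM of the periods.
208 = 2^4 × 13
496 = 2^4 × 31
LCM(208, 496) = 2^4 × 13 × 31 = 6448.
Rotations for period 208: 6448 / 208 = 31.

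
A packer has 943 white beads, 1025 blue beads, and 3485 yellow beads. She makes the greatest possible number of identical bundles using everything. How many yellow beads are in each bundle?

85

Number of bundles = gcd(943, 1025, 3485).
943 = 23 × 41
1025 = 5^2 × 41
3485 = 5 × 17 × 41
gcd(943, 1025, 3485) = 41.
yellow beads per bundle = 3485 / 41 = 85.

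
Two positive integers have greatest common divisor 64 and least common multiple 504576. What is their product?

For any two positive integers, gcd × lcm = product = 64 × 504576 = 32292864.

32292864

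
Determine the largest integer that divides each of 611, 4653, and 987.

47

611 = 13 × 47
4653 = 3^2 × 11 × 47
987 = 3 × 7 × 47
gcd(611, 4653, 987) = 47.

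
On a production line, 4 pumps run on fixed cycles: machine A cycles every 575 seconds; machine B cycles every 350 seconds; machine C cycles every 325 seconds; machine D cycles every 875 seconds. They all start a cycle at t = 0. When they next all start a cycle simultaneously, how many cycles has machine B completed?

They are all back at their starting positions together after one LCM of the periods.
575 = 5^2 × 23
350 = 2 × 5^2 × 7
325 = 5^2 × 13
875 = 5^3 × 7
LCM(575, 350, 325, 875) = 2 × 5^3 × 7 × 13 × 23 = 523250.
Cycles for period 350: 523250 / 350 = 1495.

1495 cycles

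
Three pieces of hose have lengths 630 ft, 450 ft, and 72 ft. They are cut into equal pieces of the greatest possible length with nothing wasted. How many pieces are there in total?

64

Piece length = gcd(630, 450, 72).
630 = 2 × 3^2 × 5 × 7
450 = 2 × 3^2 × 5^2
72 = 2^3 × 3^2
gcd(630, 450, 72) = 2 × 3^2 = 18.
Total pieces = 630/18 + 450/18 + 72/18 = 35 + 25 + 4 = 64.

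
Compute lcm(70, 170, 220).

26180

70 = 2 × 5 × 7
170 = 2 × 5 × 17
220 = 2^2 × 5 × 11
LCM(70, 170, 220) = 2^2 × 5 × 7 × 11 × 17 = 26180.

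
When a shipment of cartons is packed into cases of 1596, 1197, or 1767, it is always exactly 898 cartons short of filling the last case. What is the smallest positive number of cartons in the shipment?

147530

Being 898 short of a full case of size k means N ≡ −898 (mod k), i.e. N + 898 is a multiple of each size.
1596 = 2^2 × 3 × 7 × 19
1197 = 3^2 × 7 × 19
1767 = 3 × 19 × 31
LCM(1596, 1197, 1767) = 2^2 × 3^2 × 7 × 19 × 31 = 148428.
Smallest positive N is 148428 − 898 = 147530.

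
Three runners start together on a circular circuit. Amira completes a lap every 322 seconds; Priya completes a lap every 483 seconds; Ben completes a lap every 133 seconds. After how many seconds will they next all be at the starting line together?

18354 seconds

They coincide at every common multiple of the periods; the first is the LCM.
322 = 2 × 7 × 23
483 = 3 × 7 × 23
133 = 7 × 19
LCM(322, 483, 133) = 2 × 3 × 7 × 19 × 23 = 18354.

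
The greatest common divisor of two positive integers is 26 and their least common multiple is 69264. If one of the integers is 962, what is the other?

1872

For two integers, gcd × lcm = product, so the other is (26 × 69264) / 962 = 1800864 / 962 = 1872.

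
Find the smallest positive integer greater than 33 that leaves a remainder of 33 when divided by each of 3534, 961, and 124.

219141

N − 33 must be a common multiple of 3534, 961, and 124.
3534 = 2 × 3 × 19 × 31
961 = 31^2
124 = 2^2 × 31
LCM(3534, 961, 124) = 2^2 × 3 × 19 × 31^2 = 219108.
Smallest N > 33 is LCM + 33 = 219108 + 33 = 219141.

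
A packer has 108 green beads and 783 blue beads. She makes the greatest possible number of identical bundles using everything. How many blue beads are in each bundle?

29

Number of bundles = gcd(108, 783).
108 = 2^2 × 3^3
783 = 3^3 × 29
gcd(108, 783) = 3^3 = 27.
blue beads per bundle = 783 / 27 = 29.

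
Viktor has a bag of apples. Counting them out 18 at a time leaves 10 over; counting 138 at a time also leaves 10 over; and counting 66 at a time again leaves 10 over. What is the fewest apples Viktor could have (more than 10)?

4564

N − 10 must be a common multiple of 18, 138, and 66.
18 = 2 × 3^2
138 = 2 × 3 × 23
66 = 2 × 3 × 11
LCM(18, 138, 66) = 2 × 3^2 × 11 × 23 = 4554.
Smallest N > 10 is LCM + 10 = 4554 + 10 = 4564.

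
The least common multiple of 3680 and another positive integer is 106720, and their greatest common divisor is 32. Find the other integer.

gcd × lcm = product of the two integers, so the other integer is (32 × 106720) / 3680 = 928.

928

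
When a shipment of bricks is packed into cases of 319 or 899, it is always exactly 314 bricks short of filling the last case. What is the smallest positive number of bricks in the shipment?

9575

Being 314 short of a full case of size k means N ≡ −314 (mod k), i.e. N + 314 is a multiple of each size.
319 = 11 × 29
899 = 29 × 31
LCM(319, 899) = 11 × 29 × 31 = 9889.
Smallest positive N is 9889 − 314 = 9575.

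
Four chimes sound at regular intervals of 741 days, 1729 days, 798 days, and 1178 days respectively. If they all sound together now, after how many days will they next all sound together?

321594 days

The first simultaneous occurrence is after LCM of the individual periods.
741 = 3 × 13 × 19
1729 = 7 × 13 × 19
798 = 2 × 3 × 7 × 19
1178 = 2 × 19 × 31
LCM(741, 1729, 798, 1178) = 2 × 3 × 7 × 13 × 19 × 31 = 321594.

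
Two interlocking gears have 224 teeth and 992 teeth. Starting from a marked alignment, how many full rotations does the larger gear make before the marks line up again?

All finish a whole number of cycles simultaneously at t = LCM of the periods.
224 = 2^5 × 7
992 = 2^5 × 31
LCM(224, 992) = 2^5 × 7 × 31 = 6944.
Rotations for period 992: 6944 / 992 = 7.

7 rotations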